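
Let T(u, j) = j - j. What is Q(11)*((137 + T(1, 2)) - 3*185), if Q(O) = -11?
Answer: 4598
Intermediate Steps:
T(u, j) = 0
Q(11)*((137 + T(1, 2)) - 3*185) = -11*((137 + 0) - 3*185) = -11*(137 - 555) = -11*(-418) = 4598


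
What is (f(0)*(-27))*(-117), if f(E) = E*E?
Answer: 0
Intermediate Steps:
f(E) = E²
(f(0)*(-27))*(-117) = (0²*(-27))*(-117) = (0*(-27))*(-117) = 0*(-117) = 0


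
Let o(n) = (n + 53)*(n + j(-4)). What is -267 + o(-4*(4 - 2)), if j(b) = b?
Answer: -807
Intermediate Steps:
o(n) = (-4 + n)*(53 + n) (o(n) = (n + 53)*(n - 4) = (53 + n)*(-4 + n) = (-4 + n)*(53 + n))
-267 + o(-4*(4 - 2)) = -267 + (-212 + (-4*(4 - 2))**2 + 49*(-4*(4 - 2))) = -267 + (-212 + (-4*2)**2 + 49*(-4*2)) = -267 + (-212 + (-8)**2 + 49*(-8)) = -267 + (-212 + 64 - 392) = -267 - 540 = -807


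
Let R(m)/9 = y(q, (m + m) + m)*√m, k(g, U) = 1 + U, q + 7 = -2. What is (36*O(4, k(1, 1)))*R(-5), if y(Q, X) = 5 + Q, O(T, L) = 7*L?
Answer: -18144*I*√5 ≈ -40571.0*I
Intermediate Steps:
q = -9 (q = -7 - 2 = -9)
R(m) = -36*√m (R(m) = 9*((5 - 9)*√m) = 9*(-4*√m) = -36*√m)
(36*O(4, k(1, 1)))*R(-5) = (36*(7*(1 + 1)))*(-36*I*√5) = (36*(7*2))*(-36*I*√5) = (36*14)*(-36*I*√5) = 504*(-36*I*√5) = -18144*I*√5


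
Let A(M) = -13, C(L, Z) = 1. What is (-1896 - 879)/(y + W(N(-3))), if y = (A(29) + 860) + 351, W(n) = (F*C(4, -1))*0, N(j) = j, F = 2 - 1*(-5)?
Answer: -2775/1198 ≈ -2.3164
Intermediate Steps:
F = 7 (F = 2 + 5 = 7)
W(n) = 0 (W(n) = (7*1)*0 = 7*0 = 0)
y = 1198 (y = (-13 + 860) + 351 = 847 + 351 = 1198)
(-1896 - 879)/(y + W(N(-3))) = (-1896 - 879)/(1198 + 0) = -2775/1198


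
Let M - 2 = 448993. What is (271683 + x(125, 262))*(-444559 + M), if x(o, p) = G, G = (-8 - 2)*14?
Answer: 1204564748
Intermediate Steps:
G = -140 (G = -10*14 = -140)
M = 448995 (M = 2 + 448993 = 448995)
x(o, p) = -140
(271683 + x(125, 262))*(-444559 + M) = (271683 - 140)*(-444559 + 448995) = 271543*4436 = 1204564748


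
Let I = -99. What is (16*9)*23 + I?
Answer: 3213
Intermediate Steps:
(16*9)*23 + I = (16*9)*23 - 99 = 144*23 - 99 = 3312 - 99 = 3213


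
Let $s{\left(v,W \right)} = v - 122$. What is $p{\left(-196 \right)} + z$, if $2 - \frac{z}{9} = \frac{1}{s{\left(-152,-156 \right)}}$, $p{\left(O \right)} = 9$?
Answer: $\frac{7407}{274} \approx 27.033$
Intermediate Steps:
$s{\left(v,W \right)} = -122 + v$
$z = \frac{4941}{274}$ ($z = 18 - \frac{9}{-122 - 152} = 18 - \frac{9}{-274} = 18 - - \frac{9}{274} = 18 + \frac{9}{274} = \frac{4941}{274} \approx 18.033$)
$p{\left(-196 \right)} + z = 9 + \frac{4941}{274} = \frac{7407}{274}$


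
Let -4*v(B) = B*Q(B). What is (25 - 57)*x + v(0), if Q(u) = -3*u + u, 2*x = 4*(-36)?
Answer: 2304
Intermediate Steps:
x = -72 (x = (4*(-36))/2 = (½)*(-144) = -72)
Q(u) = -2*u
v(B) = B²/2 (v(B) = -B*(-2*B)/4 = -(-1)*B²/2 = B²/2)
(25 - 57)*x + v(0) = (25 - 57)*(-72) + (½)*0² = -32*(-72) + (½)*0 = 2304 + 0 = 2304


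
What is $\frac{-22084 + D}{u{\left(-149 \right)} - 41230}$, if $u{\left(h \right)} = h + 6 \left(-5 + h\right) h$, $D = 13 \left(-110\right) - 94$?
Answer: $- \frac{23608}{96297} \approx -0.24516$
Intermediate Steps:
$D = -1524$ ($D = -1430 - 94 = -1524$)
$u{\left(h \right)} = h + 6 h \left(-5 + h\right)$
$\frac{-22084 + D}{u{\left(-149 \right)} - 41230} = \frac{-22084 - 1524}{- 149 \left(-29 + 6 \left(-149\right)\right) - 41230} = - \frac{23608}{- 149 \left(-29 - 894\right) - 41230} = - \frac{23608}{\left(-149\right) \left(-923\right) - 41230} = - \frac{23608}{137527 - 41230} = - \frac{23608}{96297}$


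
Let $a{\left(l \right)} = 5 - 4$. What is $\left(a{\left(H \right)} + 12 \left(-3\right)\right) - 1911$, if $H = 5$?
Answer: $-1946$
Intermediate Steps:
$a{\left(l \right)} = 1$ ($a{\left(l \right)} = 5 - 4 = 1$)
$\left(a{\left(H \right)} + 12 \left(-3\right)\right) - 1911 = \left(1 + 12 \left(-3\right)\right) - 1911 = \left(1 - 36\right) - 1911 = -35 - 1911 = -1946$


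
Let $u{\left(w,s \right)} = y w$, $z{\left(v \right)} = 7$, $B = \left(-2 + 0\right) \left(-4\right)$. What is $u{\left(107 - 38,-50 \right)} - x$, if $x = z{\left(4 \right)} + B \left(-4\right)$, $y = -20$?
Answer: $-1355$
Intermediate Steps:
$B = 8$ ($B = \left(-2\right) \left(-4\right) = 8$)
$x = -25$ ($x = 7 + 8 \left(-4\right) = 7 - 32 = -25$)
$u{\left(w,s \right)} = - 20 w$
$u{\left(107 - 38,-50 \right)} - x = - 20 \left(107 - 38\right) - -25 = \left(-20\right) 69 + 25 = -1380 + 25 = -1355$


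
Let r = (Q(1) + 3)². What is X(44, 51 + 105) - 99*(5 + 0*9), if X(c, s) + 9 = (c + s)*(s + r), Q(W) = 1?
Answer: 33896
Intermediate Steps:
r = 16 (r = (1 + 3)² = 4² = 16)
X(c, s) = -9 + (16 + s)*(c + s) (X(c, s) = -9 + (c + s)*(s + 16) = -9 + (c + s)*(16 + s) = -9 + (16 + s)*(c + s))
X(44, 51 + 105) - 99*(5 + 0*9) = (-9 + (51 + 105)² + 16*44 + 16*(51 + 105) + 44*(51 + 105)) - 99*(5 + 0*9) = (-9 + 156² + 704 + 16*156 + 44*156) - 99*(5 + 0) = (-9 + 24336 + 704 + 2496 + 6864) - 99*5 = 34391 - 1*495 = 34391 - 495 = 33896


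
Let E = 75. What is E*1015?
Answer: 76125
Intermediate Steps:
E*1015 = 75*1015 = 76125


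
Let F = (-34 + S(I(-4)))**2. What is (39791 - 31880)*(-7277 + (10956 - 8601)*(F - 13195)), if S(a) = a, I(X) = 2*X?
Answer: -213021727902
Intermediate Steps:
F = 1764 (F = (-34 + 2*(-4))**2 = (-34 - 8)**2 = (-42)**2 = 1764)
(39791 - 31880)*(-7277 + (10956 - 8601)*(F - 13195)) = (39791 - 31880)*(-7277 + (10956 - 8601)*(1764 - 13195)) = 7911*(-7277 + 2355*(-11431)) = 7911*(-7277 - 26920005) = 7911*(-26927282) = -213021727902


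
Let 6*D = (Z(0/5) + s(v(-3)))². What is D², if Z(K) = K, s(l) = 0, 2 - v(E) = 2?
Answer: 0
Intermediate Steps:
v(E) = 0 (v(E) = 2 - 1*2 = 2 - 2 = 0)
D = 0 (D = (0/5 + 0)²/6 = (0*(⅕) + 0)²/6 = (0 + 0)²/6 = (⅙)*0² = (⅙)*0 = 0)
D² = 0² = 0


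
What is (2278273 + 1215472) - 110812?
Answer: 3382933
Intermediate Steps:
(2278273 + 1215472) - 110812 = 3493745 - 110812 = 3382933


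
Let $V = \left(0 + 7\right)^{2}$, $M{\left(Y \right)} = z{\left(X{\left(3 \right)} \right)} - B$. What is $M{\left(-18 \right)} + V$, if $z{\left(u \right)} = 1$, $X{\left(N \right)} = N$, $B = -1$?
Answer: $51$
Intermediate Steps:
$M{\left(Y \right)} = 2$ ($M{\left(Y \right)} = 1 - -1 = 1 + 1 = 2$)
$V = 49$ ($V = 7^{2} = 49$)
$M{\left(-18 \right)} + V = 2 + 49 = 51$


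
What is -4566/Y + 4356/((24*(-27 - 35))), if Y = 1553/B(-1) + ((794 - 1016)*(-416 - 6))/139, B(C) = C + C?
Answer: 147054015/3533876 ≈ 41.613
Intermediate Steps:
B(C) = 2*C
Y = -28499/278 (Y = 1553/((2*(-1))) + ((794 - 1016)*(-416 - 6))/139 = 1553/(-2) - 222*(-422)*(1/139) = 1553*(-1/2) + 93684*(1/139) = -1553/2 + 93684/139 = -28499/278 ≈ -102.51)
-4566/Y + 4356/((24*(-27 - 35))) = -4566/(-28499/278) + 4356/((24*(-27 - 35))) = -4566*(-278/28499) + 4356/((24*(-62))) = 1269348/28499 + 4356/(-1488) = 1269348/28499 + 4356*(-1/1488) = 1269348/28499 - 363/124 = 147054015/3533876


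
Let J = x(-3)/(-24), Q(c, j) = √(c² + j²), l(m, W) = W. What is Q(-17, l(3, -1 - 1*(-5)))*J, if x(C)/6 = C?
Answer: 3*√305/4 ≈ 13.098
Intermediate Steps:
x(C) = 6*C
J = ¾ (J = (6*(-3))/(-24) = -18*(-1/24) = ¾ ≈ 0.75000)
Q(-17, l(3, -1 - 1*(-5)))*J = √((-17)² + (-1 - 1*(-5))²)*(¾) = √(289 + (-1 + 5)²)*(¾) = √(289 + 4²)*(¾) = √(289 + 16)*(¾) = √305*(¾) = 3*√305/4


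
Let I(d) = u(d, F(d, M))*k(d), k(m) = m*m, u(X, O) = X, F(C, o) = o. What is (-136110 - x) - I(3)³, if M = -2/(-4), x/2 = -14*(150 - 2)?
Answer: -151649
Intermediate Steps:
x = -4144 (x = 2*(-14*(150 - 2)) = 2*(-14*148) = 2*(-2072) = -4144)
M = ½ (M = -2*(-¼) = ½ ≈ 0.50000)
k(m) = m²
I(d) = d³ (I(d) = d*d² = d³)
(-136110 - x) - I(3)³ = (-136110 - 1*(-4144)) - (3³)³ = (-136110 + 4144) - 1*27³ = -131966 - 1*19683 = -131966 - 19683 = -151649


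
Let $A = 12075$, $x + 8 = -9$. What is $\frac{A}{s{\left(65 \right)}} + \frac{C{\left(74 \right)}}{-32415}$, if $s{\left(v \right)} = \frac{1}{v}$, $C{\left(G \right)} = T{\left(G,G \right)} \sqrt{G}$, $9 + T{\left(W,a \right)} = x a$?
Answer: $784875 + \frac{1267 \sqrt{74}}{32415} \approx 7.8488 \cdot 10^{5}$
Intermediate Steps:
$x = -17$ ($x = -8 - 9 = -17$)
$T{\left(W,a \right)} = -9 - 17 a$
$C{\left(G \right)} = \sqrt{G} \left(-9 - 17 G\right)$ ($C{\left(G \right)} = \left(-9 - 17 G\right) \sqrt{G} = \sqrt{G} \left(-9 - 17 G\right)$)
$\frac{A}{s{\left(65 \right)}} + \frac{C{\left(74 \right)}}{-32415} = \frac{12075}{\frac{1}{65}} + \frac{\sqrt{74} \left(-9 - 1258\right)}{-32415} = 12075 \frac{1}{\frac{1}{65}} + \sqrt{74} \left(-9 - 1258\right) \left(- \frac{1}{32415}\right) = 12075 \cdot 65 + \sqrt{74} \left(-1267\right) \left(- \frac{1}{32415}\right) = 784875 + - 1267 \sqrt{74} \left(- \frac{1}{32415}\right) = 784875 + \frac{1267 \sqrt{74}}{32415}$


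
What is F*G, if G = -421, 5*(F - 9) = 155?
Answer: -16840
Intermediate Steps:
F = 40 (F = 9 + (1/5)*155 = 9 + 31 = 40)
F*G = 40*(-421) = -16840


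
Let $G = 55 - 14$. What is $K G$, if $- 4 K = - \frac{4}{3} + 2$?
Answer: $- \frac{41}{6} \approx -6.8333$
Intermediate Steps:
$K = - \frac{1}{6}$ ($K = - \frac{- \frac{4}{3} + 2}{4} = \left(- \frac{1}{4}\right) \frac{2}{3} = - \frac{1}{6} \approx -0.16667$)
$G = 41$
$K G = \left(- \frac{1}{6}\right) 41 = - \frac{41}{6}$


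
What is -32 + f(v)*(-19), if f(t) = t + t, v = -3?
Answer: 82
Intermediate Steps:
f(t) = 2*t
-32 + f(v)*(-19) = -32 + (2*(-3))*(-19) = -32 - 6*(-19) = -32 + 114 = 82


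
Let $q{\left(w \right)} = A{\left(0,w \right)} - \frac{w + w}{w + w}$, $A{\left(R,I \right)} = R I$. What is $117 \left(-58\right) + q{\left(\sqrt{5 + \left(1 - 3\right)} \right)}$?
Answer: $-6787$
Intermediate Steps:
$A{\left(R,I \right)} = I R$
$q{\left(w \right)} = -1$ ($q{\left(w \right)} = w 0 - \frac{w + w}{w + w} = 0 - \frac{2 w}{2 w} = 0 - 2 w \frac{1}{2 w} = 0 - 1 = -1$)
$117 \left(-58\right) + q{\left(\sqrt{5 + \left(1 - 3\right)} \right)} = 117 \left(-58\right) - 1 = -6786 - 1 = -6787$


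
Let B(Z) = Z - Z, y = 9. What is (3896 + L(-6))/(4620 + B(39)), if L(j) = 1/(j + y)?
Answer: 11689/13860 ≈ 0.84336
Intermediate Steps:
B(Z) = 0
L(j) = 1/(9 + j) (L(j) = 1/(j + 9) = 1/(9 + j))
(3896 + L(-6))/(4620 + B(39)) = (3896 + 1/(9 - 6))/(4620 + 0) = (3896 + 1/3)/4620 = (3896 + 1/3)*(1/4620) = (11689/3)*(1/4620) = 11689/13860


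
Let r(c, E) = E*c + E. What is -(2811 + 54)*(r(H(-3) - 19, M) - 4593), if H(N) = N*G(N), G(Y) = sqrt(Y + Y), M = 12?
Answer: 13777785 + 103140*I*sqrt(6) ≈ 1.3778e+7 + 2.5264e+5*I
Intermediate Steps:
G(Y) = sqrt(2)*sqrt(Y) (G(Y) = sqrt(2*Y) = sqrt(2)*sqrt(Y))
H(N) = sqrt(2)*N**(3/2) (H(N) = N*(sqrt(2)*sqrt(N)) = sqrt(2)*N**(3/2))
r(c, E) = E + E*c
-(2811 + 54)*(r(H(-3) - 19, M) - 4593) = -(2811 + 54)*(12*(1 + (sqrt(2)*(-3)**(3/2) - 19)) - 4593) = -2865*(12*(1 + (sqrt(2)*(-3*I*sqrt(3)) - 19)) - 4593) = -2865*(12*(1 + (-3*I*sqrt(6) - 19)) - 4593) = -2865*(12*(1 + (-19 - 3*I*sqrt(6))) - 4593) = -2865*(12*(-18 - 3*I*sqrt(6)) - 4593) = -2865*((-216 - 36*I*sqrt(6)) - 4593) = -2865*(-4809 - 36*I*sqrt(6)) = -(-13777785 - 103140*I*sqrt(6)) = 13777785 + 103140*I*sqrt(6)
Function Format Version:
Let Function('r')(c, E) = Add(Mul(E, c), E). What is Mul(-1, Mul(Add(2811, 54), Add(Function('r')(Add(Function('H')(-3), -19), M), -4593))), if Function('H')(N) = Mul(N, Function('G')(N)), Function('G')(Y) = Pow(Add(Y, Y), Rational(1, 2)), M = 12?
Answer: Add(13777785, Mul(103140, I, Pow(6, Rational(1, 2)))) ≈ Add(1.3778e+7, Mul(2.5264e+5, I))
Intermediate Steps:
Function('G')(Y) = Mul(Pow(2, Rational(1, 2)), Pow(Y, Rational(1, 2))) (Function('G')(Y) = Pow(Mul(2, Y), Rational(1, 2)) = Mul(Pow(2, Rational(1, 2)), Pow(Y, Rational(1, 2))))
Function('H')(N) = Mul(Pow(2, Rational(1, 2)), Pow(N, Rational(3, 2))) (Function('H')(N) = Mul(N, Mul(Pow(2, Rational(1, 2)), Pow(N, Rational(1, 2)))) = Mul(Pow(2, Rational(1, 2)), Pow(N, Rational(3, 2))))
Function('r')(c, E) = Add(E, Mul(E, c))
Mul(-1, Mul(Add(2811, 54), Add(Function('r')(Add(Function('H')(-3), -19), M), -4593))) = Mul(-1, Mul(Add(2811, 54), Add(Mul(12, Add(1, Add(Mul(Pow(2, Rational(1, 2)), Pow(-3, Rational(3, 2))), -19))), -4593))) = Mul(-1, Mul(2865, Add(Mul(12, Add(1, Add(Mul(Pow(2, Rational(1, 2)), Mul(-3, I, Pow(3, Rational(1, 2)))), -19))), -4593))) = Mul(-1, Mul(2865, Add(Mul(12, Add(1, Add(Mul(-3, I, Pow(6, Rational(1, 2))), -19))), -4593))) = Mul(-1, Mul(2865, Add(Mul(12, Add(1, Add(-19, Mul(-3, I, Pow(6, Rational(1, 2)))))), -4593))) = Mul(-1, Mul(2865, Add(Mul(12, Add(-18, Mul(-3, I, Pow(6, Rational(1, 2))))), -4593))) = Mul(-1, Mul(2865, Add(Add(-216, Mul(-36, I, Pow(6, Rational(1, 2)))), -4593))) = Mul(-1, Mul(2865, Add(-4809, Mul(-36, I, Pow(6, Rational(1, 2)))))) = Mul(-1, Add(-13777785, Mul(-103140, I, Pow(6, Rational(1, 2))))) = Add(13777785, Mul(103140, I, Pow(6, Rational(1, 2))))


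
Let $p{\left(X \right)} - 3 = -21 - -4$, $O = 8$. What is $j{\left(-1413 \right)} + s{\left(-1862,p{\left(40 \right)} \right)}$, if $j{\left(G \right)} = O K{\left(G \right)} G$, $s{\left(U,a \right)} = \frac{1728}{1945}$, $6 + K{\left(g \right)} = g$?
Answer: $\frac{31198533048}{1945} \approx 1.604 \cdot 10^{7}$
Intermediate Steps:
$K{\left(g \right)} = -6 + g$
$p{\left(X \right)} = -14$ ($p{\left(X \right)} = 3 - 17 = -14$)
$s{\left(U,a \right)} = \frac{1728}{1945}$ ($s{\left(U,a \right)} = 1728 \cdot \frac{1}{1945} = \frac{1728}{1945}$)
$j{\left(G \right)} = G \left(-48 + 8 G\right)$ ($j{\left(G \right)} = 8 \left(-6 + G\right) G = \left(-48 + 8 G\right) G = G \left(-48 + 8 G\right)$)
$j{\left(-1413 \right)} + s{\left(-1862,p{\left(40 \right)} \right)} = 8 \left(-1413\right) \left(-6 - 1413\right) + \frac{1728}{1945} = 8 \left(-1413\right) \left(-1419\right) + \frac{1728}{1945} = 16040376 + \frac{1728}{1945} = \frac{31198533048}{1945}$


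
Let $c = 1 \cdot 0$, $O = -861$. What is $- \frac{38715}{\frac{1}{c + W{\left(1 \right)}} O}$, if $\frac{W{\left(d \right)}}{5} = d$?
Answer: $\frac{64525}{287} \approx 224.83$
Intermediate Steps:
$W{\left(d \right)} = 5 d$
$c = 0$
$- \frac{38715}{\frac{1}{c + W{\left(1 \right)}} O} = - \frac{38715}{\frac{1}{0 + 5 \cdot 1} \left(-861\right)} = - \frac{38715}{\frac{1}{0 + 5} \left(-861\right)} = - \frac{38715}{\frac{1}{5} \left(-861\right)} = - \frac{38715}{- \frac{861}{5}} = \left(-38715\right) \left(- \frac{5}{861}\right) = \frac{64525}{287}$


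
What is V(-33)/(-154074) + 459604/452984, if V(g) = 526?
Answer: 8821844639/8724132102 ≈ 1.0112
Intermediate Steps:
V(-33)/(-154074) + 459604/452984 = 526/(-154074) + 459604/452984 = 526*(-1/154074) + 459604*(1/452984) = -263/77037 + 114901/113246 = 8821844639/8724132102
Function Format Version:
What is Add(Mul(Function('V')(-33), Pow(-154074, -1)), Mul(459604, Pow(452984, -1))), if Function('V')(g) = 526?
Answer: Rational(8821844639, 8724132102) ≈ 1.0112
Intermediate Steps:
Add(Mul(Function('V')(-33), Pow(-154074, -1)), Mul(459604, Pow(452984, -1))) = Add(Mul(526, Pow(-154074, -1)), Mul(459604, Pow(452984, -1))) = Add(Mul(526, Rational(-1, 154074)), Mul(459604, Rational(1, 452984))) = Add(Rational(-263, 77037), Rational(114901, 113246)) = Rational(8821844639, 8724132102)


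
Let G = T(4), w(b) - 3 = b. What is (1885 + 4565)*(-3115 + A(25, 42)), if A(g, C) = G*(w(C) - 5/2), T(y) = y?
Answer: -18995250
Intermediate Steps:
w(b) = 3 + b
G = 4
A(g, C) = 2 + 4*C (A(g, C) = 4*((3 + C) - 5/2) = 4*(1/2 + C) = 2 + 4*C)
(1885 + 4565)*(-3115 + A(25, 42)) = (1885 + 4565)*(-3115 + (2 + 4*42)) = 6450*(-3115 + (2 + 168)) = 6450*(-3115 + 170) = 6450*(-2945) = -18995250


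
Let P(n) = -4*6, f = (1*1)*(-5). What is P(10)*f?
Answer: 120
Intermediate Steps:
f = -5 (f = 1*(-5) = -5)
P(n) = -24
P(10)*f = -24*(-5) = 120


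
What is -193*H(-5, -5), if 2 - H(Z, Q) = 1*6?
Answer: 772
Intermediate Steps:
H(Z, Q) = -4 (H(Z, Q) = 2 - 6 = -4)
-193*H(-5, -5) = -193*(-4) = 772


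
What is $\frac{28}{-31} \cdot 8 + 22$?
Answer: $\frac{458}{31} \approx 14.774$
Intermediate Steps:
$\frac{28}{-31} \cdot 8 + 22 = 28 \left(- \frac{1}{31}\right) 8 + 22 = \left(- \frac{28}{31}\right) 8 + 22 = - \frac{224}{31} + 22 = \frac{458}{31}$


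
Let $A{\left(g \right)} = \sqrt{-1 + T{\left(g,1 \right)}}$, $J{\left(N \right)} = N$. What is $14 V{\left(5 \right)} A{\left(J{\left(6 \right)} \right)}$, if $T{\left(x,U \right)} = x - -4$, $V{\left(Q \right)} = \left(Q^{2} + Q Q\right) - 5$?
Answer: $1890$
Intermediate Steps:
$V{\left(Q \right)} = -5 + 2 Q^{2}$ ($V{\left(Q \right)} = \left(Q^{2} + Q^{2}\right) - 5 = 2 Q^{2} - 5 = -5 + 2 Q^{2}$)
$T{\left(x,U \right)} = 4 + x$ ($T{\left(x,U \right)} = x + 4 = 4 + x$)
$A{\left(g \right)} = \sqrt{3 + g}$ ($A{\left(g \right)} = \sqrt{-1 + \left(4 + g\right)} = \sqrt{3 + g}$)
$14 V{\left(5 \right)} A{\left(J{\left(6 \right)} \right)} = 14 \left(-5 + 2 \cdot 5^{2}\right) \sqrt{3 + 6} = 14 \left(-5 + 2 \cdot 25\right) \sqrt{9} = 14 \left(-5 + 50\right) 3 = 14 \cdot 45 \cdot 3 = 630 \cdot 3 = 1890$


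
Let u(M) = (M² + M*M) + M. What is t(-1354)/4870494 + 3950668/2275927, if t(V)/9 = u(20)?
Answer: 1069916729514/615827155441 ≈ 1.7374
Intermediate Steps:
u(M) = M + 2*M² (u(M) = (M² + M²) + M = 2*M² + M = M + 2*M²)
t(V) = 7380 (t(V) = 9*(20*(1 + 2*20)) = 9*(20*(1 + 40)) = 9*(20*41) = 9*820 = 7380)
t(-1354)/4870494 + 3950668/2275927 = 7380/4870494 + 3950668/2275927 = 7380*(1/4870494) + 3950668*(1/2275927) = 410/270583 + 3950668/2275927 = 1069916729514/615827155441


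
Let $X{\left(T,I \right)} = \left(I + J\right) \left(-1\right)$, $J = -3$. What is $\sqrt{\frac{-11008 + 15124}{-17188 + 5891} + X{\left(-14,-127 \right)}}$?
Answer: $\frac{\sqrt{16544388718}}{11297} \approx 11.386$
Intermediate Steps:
$X{\left(T,I \right)} = 3 - I$ ($X{\left(T,I \right)} = \left(I - 3\right) \left(-1\right) = \left(-3 + I\right) \left(-1\right) = 3 - I$)
$\sqrt{\frac{-11008 + 15124}{-17188 + 5891} + X{\left(-14,-127 \right)}} = \sqrt{\frac{-11008 + 15124}{-17188 + 5891} + \left(3 - -127\right)} = \sqrt{\frac{4116}{-11297} + \left(3 + 127\right)} = \sqrt{4116 \left(- \frac{1}{11297}\right) + 130} = \sqrt{- \frac{4116}{11297} + 130} = \sqrt{\frac{1464494}{11297}} = \frac{\sqrt{16544388718}}{11297}$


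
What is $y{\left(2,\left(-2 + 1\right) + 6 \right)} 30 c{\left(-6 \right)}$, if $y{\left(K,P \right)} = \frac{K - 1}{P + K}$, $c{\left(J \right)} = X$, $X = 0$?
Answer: $0$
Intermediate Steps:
$c{\left(J \right)} = 0$
$y{\left(K,P \right)} = \frac{-1 + K}{K + P}$
$y{\left(2,\left(-2 + 1\right) + 6 \right)} 30 c{\left(-6 \right)} = \frac{-1 + 2}{2 + \left(\left(-2 + 1\right) + 6\right)} 30 \cdot 0 = \frac{1}{2 + \left(-1 + 6\right)} 1 \cdot 30 \cdot 0 = \frac{1}{2 + 5} \cdot 1 \cdot 30 \cdot 0 = \frac{1}{7} \cdot 1 \cdot 30 \cdot 0 = \frac{1}{7} \cdot 30 \cdot 0 = \frac{30}{7} \cdot 0 = 0$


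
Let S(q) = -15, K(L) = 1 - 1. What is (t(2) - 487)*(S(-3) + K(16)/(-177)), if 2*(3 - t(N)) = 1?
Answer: 14535/2 ≈ 7267.5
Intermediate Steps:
K(L) = 0
t(N) = 5/2 (t(N) = 3 - 1/2*1 = 3 - 1/2 = 5/2)
(t(2) - 487)*(S(-3) + K(16)/(-177)) = (5/2 - 487)*(-15 + 0/(-177)) = -969*(-15 + 0*(-1/177))/2 = -969*(-15 + 0)/2 = -969/2*(-15) = 14535/2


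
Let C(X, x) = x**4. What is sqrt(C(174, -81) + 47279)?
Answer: 20*sqrt(107735) ≈ 6564.6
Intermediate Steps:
sqrt(C(174, -81) + 47279) = sqrt((-81)**4 + 47279) = sqrt(43046721 + 47279) = sqrt(43094000) = 20*sqrt(107735)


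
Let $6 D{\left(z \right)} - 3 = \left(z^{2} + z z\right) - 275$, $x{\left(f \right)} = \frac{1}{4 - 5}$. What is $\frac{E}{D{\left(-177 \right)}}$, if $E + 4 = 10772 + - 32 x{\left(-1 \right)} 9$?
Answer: $\frac{33168}{31193} \approx 1.0633$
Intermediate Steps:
$x{\left(f \right)} = -1$ ($x{\left(f \right)} = \frac{1}{-1} = -1$)
$D{\left(z \right)} = - \frac{136}{3} + \frac{z^{2}}{3}$ ($D{\left(z \right)} = \frac{1}{2} + \frac{\left(z^{2} + z z\right) - 275}{6} = \frac{1}{2} + \frac{\left(z^{2} + z^{2}\right) - 275}{6} = \frac{1}{2} + \frac{2 z^{2} - 275}{6} = \frac{1}{2} + \frac{-275 + 2 z^{2}}{6} = \frac{1}{2} + \left(- \frac{275}{6} + \frac{z^{2}}{3}\right) = - \frac{136}{3} + \frac{z^{2}}{3}$)
$E = 11056$ ($E = -4 + \left(10772 + \left(-32\right) \left(-1\right) 9\right) = -4 + \left(10772 + 32 \cdot 9\right) = -4 + \left(10772 + 288\right) = -4 + 11060 = 11056$)
$\frac{E}{D{\left(-177 \right)}} = \frac{11056}{- \frac{136}{3} + \frac{\left(-177\right)^{2}}{3}} = \frac{11056}{- \frac{136}{3} + \frac{1}{3} \cdot 31329} = \frac{11056}{- \frac{136}{3} + 10443} = \frac{11056}{\frac{31193}{3}} = 11056 \cdot \frac{3}{31193} = \frac{33168}{31193}$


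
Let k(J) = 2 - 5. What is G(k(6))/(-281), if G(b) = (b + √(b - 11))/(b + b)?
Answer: -1/562 + I*√14/1686 ≈ -0.0017794 + 0.0022193*I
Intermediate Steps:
k(J) = -3
G(b) = (b + √(-11 + b))/(2*b) (G(b) = (b + √(-11 + b))/((2*b)) = (b + √(-11 + b))*(1/(2*b)) = (b + √(-11 + b))/(2*b))
G(k(6))/(-281) = ((½)*(-3 + √(-11 - 3))/(-3))/(-281) = ((½)*(-⅓)*(-3 + √(-14)))*(-1/281) = ((½)*(-⅓)*(-3 + I*√14))*(-1/281) = (½ - I*√14/6)*(-1/281) = -1/562 + I*√14/1686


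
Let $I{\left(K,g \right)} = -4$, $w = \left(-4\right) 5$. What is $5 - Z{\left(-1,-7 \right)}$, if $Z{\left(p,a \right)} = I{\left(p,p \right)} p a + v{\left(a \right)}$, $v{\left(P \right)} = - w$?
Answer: $13$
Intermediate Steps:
$w = -20$
$v{\left(P \right)} = 20$ ($v{\left(P \right)} = \left(-1\right) \left(-20\right) = 20$)
$Z{\left(p,a \right)} = 20 - 4 a p$ ($Z{\left(p,a \right)} = - 4 p a + 20 = - 4 a p + 20 = 20 - 4 a p$)
$5 - Z{\left(-1,-7 \right)} = 5 - \left(20 - \left(-28\right) \left(-1\right)\right) = 5 - \left(20 - 28\right) = 5 - -8 = 5 + 8 = 13$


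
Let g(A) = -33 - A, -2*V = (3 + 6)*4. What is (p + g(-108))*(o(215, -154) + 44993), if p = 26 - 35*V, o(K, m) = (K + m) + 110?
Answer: 33014884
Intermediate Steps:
V = -18 (V = -(3 + 6)*4/2 = -9*4/2 = -½*36 = -18)
o(K, m) = 110 + K + m
p = 656 (p = 26 - 35*(-18) = 26 + 630 = 656)
(p + g(-108))*(o(215, -154) + 44993) = (656 + (-33 - 1*(-108)))*((110 + 215 - 154) + 44993) = (656 + (-33 + 108))*(171 + 44993) = (656 + 75)*45164 = 731*45164 = 33014884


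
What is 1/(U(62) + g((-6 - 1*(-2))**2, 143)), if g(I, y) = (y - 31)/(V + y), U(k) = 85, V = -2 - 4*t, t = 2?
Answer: 19/1631 ≈ 0.011649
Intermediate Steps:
V = -10 (V = -2 - 4*2 = -2 - 8 = -10)
g(I, y) = (-31 + y)/(-10 + y) (g(I, y) = (y - 31)/(-10 + y) = (-31 + y)/(-10 + y))
1/(U(62) + g((-6 - 1*(-2))**2, 143)) = 1/(85 + (-31 + 143)/(-10 + 143)) = 1/(85 + 112/133) = 1/(85 + (1/133)*112) = 1/(85 + 16/19) = 1/(1631/19) = 19/1631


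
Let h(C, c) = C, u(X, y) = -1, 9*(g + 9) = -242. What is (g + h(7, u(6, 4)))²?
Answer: 67600/81 ≈ 834.57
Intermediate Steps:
g = -323/9 (g = -9 + (⅑)*(-242) = -9 - 242/9 = -323/9 ≈ -35.889)
(g + h(7, u(6, 4)))² = (-323/9 + 7)² = (-260/9)² = 67600/81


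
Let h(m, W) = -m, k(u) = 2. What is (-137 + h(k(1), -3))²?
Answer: 19321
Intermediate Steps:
(-137 + h(k(1), -3))² = (-137 - 1*2)² = (-137 - 2)² = (-139)² = 19321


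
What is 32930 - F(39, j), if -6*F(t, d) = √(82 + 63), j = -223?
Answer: 32930 + √145/6 ≈ 32932.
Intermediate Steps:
F(t, d) = -√145/6 (F(t, d) = -√(82 + 63)/6 = -√145/6)
32930 - F(39, j) = 32930 - (-1)*√145/6 = 32930 + √145/6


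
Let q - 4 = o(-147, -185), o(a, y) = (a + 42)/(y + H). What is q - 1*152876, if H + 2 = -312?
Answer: -76283023/499 ≈ -1.5287e+5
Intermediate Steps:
H = -314 (H = -2 - 312 = -314)
o(a, y) = (42 + a)/(-314 + y) (o(a, y) = (a + 42)/(y - 314) = (42 + a)/(-314 + y))
q = 2101/499 (q = 4 + (42 - 147)/(-314 - 185) = 4 - 105/(-499) = 4 - 1/499*(-105) = 4 + 105/499 = 2101/499 ≈ 4.2104)
q - 1*152876 = 2101/499 - 1*152876 = 2101/499 - 152876 = -76283023/499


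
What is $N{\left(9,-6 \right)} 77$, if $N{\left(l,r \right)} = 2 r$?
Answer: $-924$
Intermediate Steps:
$N{\left(9,-6 \right)} 77 = 2 \left(-6\right) 77 = \left(-12\right) 77 = -924$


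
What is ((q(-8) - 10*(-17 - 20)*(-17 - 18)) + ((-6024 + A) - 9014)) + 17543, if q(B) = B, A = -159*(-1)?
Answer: -10294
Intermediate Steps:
A = 159
((q(-8) - 10*(-17 - 20)*(-17 - 18)) + ((-6024 + A) - 9014)) + 17543 = ((-8 - 10*(-17 - 20)*(-17 - 18)) + ((-6024 + 159) - 9014)) + 17543 = ((-8 - (-370)*(-35)) + (-5865 - 9014)) + 17543 = ((-8 - 10*1295) - 14879) + 17543 = ((-8 - 12950) - 14879) + 17543 = (-12958 - 14879) + 17543 = -27837 + 17543 = -10294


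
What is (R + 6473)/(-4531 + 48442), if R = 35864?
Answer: 42337/43911 ≈ 0.96416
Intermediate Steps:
(R + 6473)/(-4531 + 48442) = (35864 + 6473)/(-4531 + 48442) = 42337/43911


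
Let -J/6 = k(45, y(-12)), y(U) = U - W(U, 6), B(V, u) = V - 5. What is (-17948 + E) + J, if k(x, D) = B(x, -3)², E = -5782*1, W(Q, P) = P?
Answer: -33330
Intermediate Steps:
B(V, u) = -5 + V
E = -5782
y(U) = -6 + U (y(U) = U - 1*6 = U - 6 = -6 + U)
k(x, D) = (-5 + x)²
J = -9600 (J = -6*(-5 + 45)² = -6*40² = -6*1600 = -9600)
(-17948 + E) + J = (-17948 - 5782) - 9600 = -23730 - 9600 = -33330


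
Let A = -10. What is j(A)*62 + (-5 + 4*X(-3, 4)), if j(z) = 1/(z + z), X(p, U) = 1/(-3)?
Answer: -283/30 ≈ -9.4333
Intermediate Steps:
X(p, U) = -⅓
j(z) = 1/(2*z)
j(A)*62 + (-5 + 4*X(-3, 4)) = ((½)/(-10))*62 + (-5 + 4*(-⅓)) = ((½)*(-⅒))*62 + (-5 - 4/3) = -1/20*62 - 19/3 = -31/10 - 19/3 = -283/30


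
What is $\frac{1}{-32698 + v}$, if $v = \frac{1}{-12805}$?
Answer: $- \frac{12805}{418697891} \approx -3.0583 \cdot 10^{-5}$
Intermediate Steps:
$v = - \frac{1}{12805} \approx -7.8095 \cdot 10^{-5}$
$\frac{1}{-32698 + v} = \frac{1}{-32698 - \frac{1}{12805}} = \frac{1}{- \frac{418697891}{12805}} = - \frac{12805}{418697891}$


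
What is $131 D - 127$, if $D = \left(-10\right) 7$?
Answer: $-9297$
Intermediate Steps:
$D = -70$
$131 D - 127 = 131 \left(-70\right) - 127 = -9170 - 127 = -9297$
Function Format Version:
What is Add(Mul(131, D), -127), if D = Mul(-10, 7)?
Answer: -9297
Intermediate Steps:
D = -70
Add(Mul(131, D), -127) = Add(Mul(131, -70), -127) = Add(-9170, -127) = -9297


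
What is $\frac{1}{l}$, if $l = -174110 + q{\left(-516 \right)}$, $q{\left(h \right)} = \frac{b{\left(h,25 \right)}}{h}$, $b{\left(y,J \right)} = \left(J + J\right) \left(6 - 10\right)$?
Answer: $- \frac{129}{22460140} \approx -5.7435 \cdot 10^{-6}$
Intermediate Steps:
$b{\left(y,J \right)} = - 8 J$ ($b{\left(y,J \right)} = 2 J \left(-4\right) = - 8 J$)
$q{\left(h \right)} = - \frac{200}{h}$ ($q{\left(h \right)} = \frac{\left(-8\right) 25}{h} = - \frac{200}{h}$)
$l = - \frac{22460140}{129}$ ($l = -174110 - \frac{200}{-516} = -174110 - - \frac{50}{129} = -174110 + \frac{50}{129} = - \frac{22460140}{129} \approx -1.7411 \cdot 10^{5}$)
$\frac{1}{l} = \frac{1}{- \frac{22460140}{129}} = - \frac{129}{22460140}$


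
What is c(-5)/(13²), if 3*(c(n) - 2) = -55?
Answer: -49/507 ≈ -0.096647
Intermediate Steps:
c(n) = -49/3 (c(n) = 2 + (⅓)*(-55) = 2 - 55/3 = -49/3)
c(-5)/(13²) = -49/(3*(13²)) = -49/3/169 = -49/3*1/169 = -49/507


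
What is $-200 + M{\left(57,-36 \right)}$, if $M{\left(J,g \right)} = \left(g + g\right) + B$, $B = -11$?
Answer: $-283$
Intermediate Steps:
$M{\left(J,g \right)} = -11 + 2 g$ ($M{\left(J,g \right)} = \left(g + g\right) - 11 = 2 g - 11 = -11 + 2 g$)
$-200 + M{\left(57,-36 \right)} = -200 + \left(-11 + 2 \left(-36\right)\right) = -200 - 83 = -283$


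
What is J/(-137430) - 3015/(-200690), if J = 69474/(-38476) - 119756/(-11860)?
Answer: 2353996371789037/157322883412188900 ≈ 0.014963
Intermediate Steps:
J = 472971277/57040670 (J = 69474*(-1/38476) - 119756*(-1/11860) = -34737/19238 + 29939/2965 = 472971277/57040670 ≈ 8.2918)
J/(-137430) - 3015/(-200690) = (472971277/57040670)/(-137430) - 3015/(-200690) = (472971277/57040670)*(-1/137430) - 3015*(-1/200690) = -472971277/7839099278100 + 603/40138 = 2353996371789037/157322883412188900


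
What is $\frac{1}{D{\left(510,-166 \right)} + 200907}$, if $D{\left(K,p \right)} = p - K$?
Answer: $\frac{1}{200231} \approx 4.9942 \cdot 10^{-6}$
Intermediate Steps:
$\frac{1}{D{\left(510,-166 \right)} + 200907} = \frac{1}{\left(-166 - 510\right) + 200907} = \frac{1}{-676 + 200907} = \frac{1}{200231}$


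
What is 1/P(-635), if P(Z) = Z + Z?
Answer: -1/1270 ≈ -0.00078740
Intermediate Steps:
P(Z) = 2*Z
1/P(-635) = 1/(2*(-635)) = 1/(-1270) = -1/1270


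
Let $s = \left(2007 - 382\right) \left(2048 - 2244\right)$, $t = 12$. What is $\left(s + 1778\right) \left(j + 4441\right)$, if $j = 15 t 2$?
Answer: $-1520582322$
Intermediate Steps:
$j = 360$ ($j = 15 \cdot 12 \cdot 2 = 180 \cdot 2 = 360$)
$s = -318500$ ($s = 1625 \left(-196\right) = -318500$)
$\left(s + 1778\right) \left(j + 4441\right) = \left(-318500 + 1778\right) \left(360 + 4441\right) = \left(-316722\right) 4801 = -1520582322$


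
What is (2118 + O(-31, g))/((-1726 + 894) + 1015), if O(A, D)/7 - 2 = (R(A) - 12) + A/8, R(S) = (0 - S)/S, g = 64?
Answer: 16111/1464 ≈ 11.005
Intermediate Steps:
R(S) = -1 (R(S) = (-S)/S = -1)
O(A, D) = -77 + 7*A/8 (O(A, D) = 14 + 7*((-1 - 12) + A/8) = 14 + 7*(-13 + A*(⅛)) = 14 + 7*(-13 + A/8) = 14 + (-91 + 7*A/8) = -77 + 7*A/8)
(2118 + O(-31, g))/((-1726 + 894) + 1015) = (2118 + (-77 + (7/8)*(-31)))/((-1726 + 894) + 1015) = (2118 + (-77 - 217/8))/(-832 + 1015) = (2118 - 833/8)/183 = (16111/8)*(1/183) = 16111/1464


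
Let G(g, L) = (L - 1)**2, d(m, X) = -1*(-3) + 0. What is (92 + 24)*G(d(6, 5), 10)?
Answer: 9396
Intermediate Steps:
d(m, X) = 3 (d(m, X) = 3 + 0 = 3)
G(g, L) = (-1 + L)**2
(92 + 24)*G(d(6, 5), 10) = (92 + 24)*(-1 + 10)**2 = 116*9**2 = 116*81 = 9396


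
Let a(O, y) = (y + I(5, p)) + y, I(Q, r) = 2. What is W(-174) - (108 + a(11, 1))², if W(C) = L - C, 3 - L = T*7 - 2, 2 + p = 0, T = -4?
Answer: -12337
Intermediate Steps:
p = -2 (p = -2 + 0 = -2)
L = 33 (L = 3 - (-4*7 - 2) = 3 - (-28 - 2) = 3 - 1*(-30) = 3 + 30 = 33)
a(O, y) = 2 + 2*y (a(O, y) = (y + 2) + y = (2 + y) + y = 2 + 2*y)
W(C) = 33 - C
W(-174) - (108 + a(11, 1))² = (33 - 1*(-174)) - (108 + (2 + 2*1))² = (33 + 174) - (108 + (2 + 2))² = 207 - (108 + 4)² = 207 - 1*112² = 207 - 1*12544 = 207 - 12544 = -12337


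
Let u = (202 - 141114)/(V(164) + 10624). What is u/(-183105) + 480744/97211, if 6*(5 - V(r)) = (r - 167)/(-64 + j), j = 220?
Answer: 7485192255028376/1513554763825605 ≈ 4.9454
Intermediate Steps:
V(r) = 4847/936 - r/936 (V(r) = 5 - (r - 167)/(6*(-64 + 220)) = 5 - (-167 + r)/(6*156) = 5 - (-167/156 + r/156)/6 = 5 + (167/936 - r/936) = 4847/936 - r/936)
u = -43964544/3316249 (u = (202 - 141114)/((4847/936 - 1/936*164) + 10624) = -140912/((4847/936 - 41/234) + 10624) = -140912/(1561/312 + 10624) = -140912/3316249/312 = -140912*312/3316249 = -43964544/3316249 ≈ -13.257)
u/(-183105) + 480744/97211 = -43964544/3316249/(-183105) + 480744/97211 = -43964544/3316249*(-1/183105) + 480744*(1/97211) = 1127296/15569789055 + 480744/97211 = 7485192255028376/1513554763825605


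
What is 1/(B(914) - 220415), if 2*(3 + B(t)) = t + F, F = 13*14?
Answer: -1/219870 ≈ -4.5481e-6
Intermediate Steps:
F = 182
B(t) = 88 + t/2 (B(t) = -3 + (t + 182)/2 = -3 + (182 + t)/2 = -3 + (91 + t/2) = 88 + t/2)
1/(B(914) - 220415) = 1/((88 + (½)*914) - 220415) = 1/((88 + 457) - 220415) = 1/(545 - 220415) = 1/(-219870) = -1/219870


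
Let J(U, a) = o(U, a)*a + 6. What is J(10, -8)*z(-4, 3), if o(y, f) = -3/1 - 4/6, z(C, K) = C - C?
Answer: 0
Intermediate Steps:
z(C, K) = 0
o(y, f) = -11/3 (o(y, f) = -3*1 - 4*⅙ = -3 - ⅔ = -11/3)
J(U, a) = 6 - 11*a/3 (J(U, a) = -11*a/3 + 6 = 6 - 11*a/3)
J(10, -8)*z(-4, 3) = (6 - 11/3*(-8))*0 = (6 + 88/3)*0 = (106/3)*0 = 0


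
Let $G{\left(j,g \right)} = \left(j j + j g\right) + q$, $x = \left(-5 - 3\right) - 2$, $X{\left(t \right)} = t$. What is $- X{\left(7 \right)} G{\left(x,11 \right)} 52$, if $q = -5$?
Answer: $5460$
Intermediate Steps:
$x = -10$ ($x = -8 - 2 = -10$)
$G{\left(j,g \right)} = -5 + j^{2} + g j$ ($G{\left(j,g \right)} = \left(j j + j g\right) - 5 = \left(j^{2} + g j\right) - 5 = -5 + j^{2} + g j$)
$- X{\left(7 \right)} G{\left(x,11 \right)} 52 = \left(-1\right) 7 \left(-5 + \left(-10\right)^{2} + 11 \left(-10\right)\right) 52 = - 7 \left(-5 + 100 - 110\right) 52 = \left(-7\right) \left(-15\right) 52 = 105 \cdot 52 = 5460$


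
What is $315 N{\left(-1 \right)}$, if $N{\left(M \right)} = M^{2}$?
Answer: $315$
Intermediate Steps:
$315 N{\left(-1 \right)} = 315 \left(-1\right)^{2} = 315 \cdot 1 = 315$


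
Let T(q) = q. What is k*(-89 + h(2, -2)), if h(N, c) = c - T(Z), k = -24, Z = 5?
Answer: 2304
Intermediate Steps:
h(N, c) = -5 + c (h(N, c) = c - 1*5 = c - 5 = -5 + c)
k*(-89 + h(2, -2)) = -24*(-89 + (-5 - 2)) = -24*(-89 - 7) = -24*(-96) = 2304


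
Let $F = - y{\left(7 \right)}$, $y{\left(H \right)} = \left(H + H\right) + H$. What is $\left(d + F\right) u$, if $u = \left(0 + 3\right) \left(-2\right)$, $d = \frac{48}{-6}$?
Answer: $174$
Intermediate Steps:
$d = -8$ ($d = 48 \left(- \frac{1}{6}\right) = -8$)
$y{\left(H \right)} = 3 H$ ($y{\left(H \right)} = 2 H + H = 3 H$)
$F = -21$ ($F = - 3 \cdot 7 = \left(-1\right) 21 = -21$)
$u = -6$ ($u = 3 \left(-2\right) = -6$)
$\left(d + F\right) u = \left(-8 - 21\right) \left(-6\right) = \left(-29\right) \left(-6\right) = 174$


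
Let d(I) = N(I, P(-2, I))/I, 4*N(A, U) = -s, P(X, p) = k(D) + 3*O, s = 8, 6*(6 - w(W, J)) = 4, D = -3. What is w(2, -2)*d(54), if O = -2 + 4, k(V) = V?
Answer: -16/81 ≈ -0.19753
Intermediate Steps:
w(W, J) = 16/3 (w(W, J) = 6 - ⅙*4 = 6 - ⅔ = 16/3)
O = 2
P(X, p) = 3 (P(X, p) = -3 + 3*2 = -3 + 6 = 3)
N(A, U) = -2 (N(A, U) = (-1*8)/4 = (¼)*(-8) = -2)
d(I) = -2/I
w(2, -2)*d(54) = 16*(-2/54)/3 = 16*(-2*1/54)/3 = (16/3)*(-1/27) = -16/81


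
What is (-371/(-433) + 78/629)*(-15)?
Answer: -4006995/272357 ≈ -14.712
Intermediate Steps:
(-371/(-433) + 78/629)*(-15) = (-371*(-1/433) + 78*(1/629))*(-15) = (371/433 + 78/629)*(-15) = (267133/272357)*(-15) = -4006995/272357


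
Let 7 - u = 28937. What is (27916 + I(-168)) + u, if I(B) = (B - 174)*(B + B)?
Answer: 113898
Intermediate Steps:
u = -28930 (u = 7 - 1*28937 = 7 - 28937 = -28930)
I(B) = 2*B*(-174 + B) (I(B) = (-174 + B)*(2*B) = 2*B*(-174 + B))
(27916 + I(-168)) + u = (27916 + 2*(-168)*(-174 - 168)) - 28930 = (27916 + 2*(-168)*(-342)) - 28930 = (27916 + 114912) - 28930 = 142828 - 28930 = 113898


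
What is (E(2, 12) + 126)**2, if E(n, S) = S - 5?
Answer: 17689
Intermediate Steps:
E(n, S) = -5 + S
(E(2, 12) + 126)**2 = ((-5 + 12) + 126)**2 = (7 + 126)**2 = 133**2 = 17689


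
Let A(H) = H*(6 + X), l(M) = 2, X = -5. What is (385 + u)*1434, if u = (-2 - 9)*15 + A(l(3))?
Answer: 318348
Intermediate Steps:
A(H) = H (A(H) = H*(6 - 5) = H*1 = H)
u = -163 (u = (-2 - 9)*15 + 2 = -11*15 + 2 = -165 + 2 = -163)
(385 + u)*1434 = (385 - 163)*1434 = 222*1434 = 318348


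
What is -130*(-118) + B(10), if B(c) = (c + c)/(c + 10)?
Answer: 15341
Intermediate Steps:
B(c) = 2*c/(10 + c) (B(c) = (2*c)/(10 + c) = 2*c/(10 + c))
-130*(-118) + B(10) = -130*(-118) + 2*10/(10 + 10) = 15340 + 2*10/20 = 15340 + 2*10*(1/20) = 15340 + 1 = 15341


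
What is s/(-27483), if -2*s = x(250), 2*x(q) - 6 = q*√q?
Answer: 1/18322 + 625*√10/54966 ≈ 0.036012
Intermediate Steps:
x(q) = 3 + q^(3/2)/2 (x(q) = 3 + (q*√q)/2 = 3 + q^(3/2)/2)
s = -3/2 - 625*√10/2 (s = -(3 + 250^(3/2)/2)/2 = -(3 + (1250*√10)/2)/2 = -(3 + 625*√10)/2 = -3/2 - 625*√10/2 ≈ -989.71)
s/(-27483) = (-3/2 - 625*√10/2)/(-27483) = (-3/2 - 625*√10/2)*(-1/27483) = 1/18322 + 625*√10/54966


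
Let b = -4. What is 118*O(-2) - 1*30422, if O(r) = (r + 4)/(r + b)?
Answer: -91384/3 ≈ -30461.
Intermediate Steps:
O(r) = (4 + r)/(-4 + r) (O(r) = (r + 4)/(r - 4) = (4 + r)/(-4 + r))
118*O(-2) - 1*30422 = 118*((4 - 2)/(-4 - 2)) - 1*30422 = 118*(2/(-6)) - 30422 = 118*(-1/6*2) - 30422 = 118*(-1/3) - 30422 = -118/3 - 30422 = -91384/3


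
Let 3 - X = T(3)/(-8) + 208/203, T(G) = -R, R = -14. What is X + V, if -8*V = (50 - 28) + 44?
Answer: -1837/406 ≈ -4.5246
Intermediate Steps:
T(G) = 14 (T(G) = -1*(-14) = 14)
V = -33/4 (V = -((50 - 28) + 44)/8 = -(22 + 44)/8 = -⅛*66 = -33/4 ≈ -8.2500)
X = 3025/812 (X = 3 - (14/(-8) + 208/203) = 3 - (14*(-⅛) + 208*(1/203)) = 3 - (-7/4 + 208/203) = 3 - 1*(-589/812) = 3 + 589/812 = 3025/812 ≈ 3.7254)
X + V = 3025/812 - 33/4 = -1837/406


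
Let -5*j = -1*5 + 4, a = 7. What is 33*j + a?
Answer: 68/5 ≈ 13.600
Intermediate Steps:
j = ⅕ (j = -(-1*5 + 4)/5 = -(-5 + 4)/5 = -⅕*(-1) = ⅕ ≈ 0.20000)
33*j + a = 33*(⅕) + 7 = 33/5 + 7 = 68/5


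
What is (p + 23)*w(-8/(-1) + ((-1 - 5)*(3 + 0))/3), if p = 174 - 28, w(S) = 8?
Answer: 1352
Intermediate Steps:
p = 146
(p + 23)*w(-8/(-1) + ((-1 - 5)*(3 + 0))/3) = (146 + 23)*8 = 169*8 = 1352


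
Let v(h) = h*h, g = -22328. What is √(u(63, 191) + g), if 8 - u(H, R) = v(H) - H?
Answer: 3*I*√2914 ≈ 161.94*I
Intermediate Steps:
v(h) = h²
u(H, R) = 8 + H - H² (u(H, R) = 8 - (H² - H) = 8 + (H - H²) = 8 + H - H²)
√(u(63, 191) + g) = √((8 + 63 - 1*63²) - 22328) = √((8 + 63 - 1*3969) - 22328) = √((8 + 63 - 3969) - 22328) = √(-3898 - 22328) = √(-26226) = 3*I*√2914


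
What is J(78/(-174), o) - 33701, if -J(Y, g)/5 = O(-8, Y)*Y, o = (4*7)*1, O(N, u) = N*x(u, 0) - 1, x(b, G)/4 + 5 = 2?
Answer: -971154/29 ≈ -33488.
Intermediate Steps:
x(b, G) = -12 (x(b, G) = -20 + 4*2 = -20 + 8 = -12)
O(N, u) = -1 - 12*N (O(N, u) = N*(-12) - 1 = -12*N - 1 = -1 - 12*N)
o = 28 (o = 28*1 = 28)
J(Y, g) = -475*Y (J(Y, g) = -5*(-1 - 12*(-8))*Y = -5*(-1 + 96)*Y = -475*Y)
J(78/(-174), o) - 33701 = -37050/(-174) - 33701 = -37050*(-1)/174 - 33701 = -475*(-13/29) - 33701 = 6175/29 - 33701 = -971154/29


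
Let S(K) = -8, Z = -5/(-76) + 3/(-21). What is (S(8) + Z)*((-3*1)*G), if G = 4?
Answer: 12891/133 ≈ 96.925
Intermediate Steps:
Z = -41/532 (Z = -5*(-1/76) + 3*(-1/21) = 5/76 - ⅐ = -41/532 ≈ -0.077068)
(S(8) + Z)*((-3*1)*G) = (-8 - 41/532)*(-3*1*4) = -(-12891)*4/532 = -4297/532*(-12) = 12891/133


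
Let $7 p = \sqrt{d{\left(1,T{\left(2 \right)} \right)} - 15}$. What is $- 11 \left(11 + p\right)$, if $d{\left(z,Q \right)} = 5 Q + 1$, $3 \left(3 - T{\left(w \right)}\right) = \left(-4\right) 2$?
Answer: $-121 - \frac{11 \sqrt{129}}{21} \approx -126.95$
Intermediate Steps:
$T{\left(w \right)} = \frac{17}{3}$ ($T{\left(w \right)} = 3 - \frac{\left(-4\right) 2}{3} = 3 - - \frac{8}{3} = 3 + \frac{8}{3} = \frac{17}{3}$)
$d{\left(z,Q \right)} = 1 + 5 Q$
$p = \frac{\sqrt{129}}{21}$ ($p = \frac{\sqrt{\left(1 + 5 \cdot \frac{17}{3}\right) - 15}}{7} = \frac{\sqrt{\left(1 + \frac{85}{3}\right) - 15}}{7} = \frac{\sqrt{\frac{88}{3} - 15}}{7} = \frac{\sqrt{\frac{43}{3}}}{7} = \frac{\frac{1}{3} \sqrt{129}}{7} = \frac{\sqrt{129}}{21} \approx 0.54085$)
$- 11 \left(11 + p\right) = - 11 \left(11 + \frac{\sqrt{129}}{21}\right) = -121 - \frac{11 \sqrt{129}}{21}$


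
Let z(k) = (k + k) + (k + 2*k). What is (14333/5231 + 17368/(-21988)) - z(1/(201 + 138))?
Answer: 18865820126/9747879573 ≈ 1.9354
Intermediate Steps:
z(k) = 5*k (z(k) = 2*k + 3*k = 5*k)
(14333/5231 + 17368/(-21988)) - z(1/(201 + 138)) = (14333/5231 + 17368/(-21988)) - 5/(201 + 138) = (14333*(1/5231) + 17368*(-1/21988)) - 5/339 = (14333/5231 - 4342/5497) - 5/339 = 56075499/28754807 - 1*5/339 = 56075499/28754807 - 5/339 = 18865820126/9747879573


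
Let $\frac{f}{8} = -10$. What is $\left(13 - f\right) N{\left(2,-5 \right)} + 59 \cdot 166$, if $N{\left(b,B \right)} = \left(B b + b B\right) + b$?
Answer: $8120$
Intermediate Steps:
$f = -80$ ($f = 8 \left(-10\right) = -80$)
$N{\left(b,B \right)} = b + 2 B b$ ($N{\left(b,B \right)} = \left(B b + B b\right) + b = 2 B b + b = b + 2 B b$)
$\left(13 - f\right) N{\left(2,-5 \right)} + 59 \cdot 166 = \left(13 - -80\right) 2 \left(1 + 2 \left(-5\right)\right) + 59 \cdot 166 = \left(13 + 80\right) 2 \left(1 - 10\right) + 9794 = 93 \cdot 2 \left(-9\right) + 9794 = 93 \left(-18\right) + 9794 = -1674 + 9794 = 8120$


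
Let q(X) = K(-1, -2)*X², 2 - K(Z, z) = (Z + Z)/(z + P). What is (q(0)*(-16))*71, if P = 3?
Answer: 0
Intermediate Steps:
K(Z, z) = 2 - 2*Z/(3 + z) (K(Z, z) = 2 - (Z + Z)/(z + 3) = 2 - 2*Z/(3 + z))
q(X) = 4*X² (q(X) = (2*(3 - 2 - 1*(-1))/(3 - 2))*X² = (2*(3 - 2 + 1)/1)*X² = (2*1*2)*X² = 4*X²)
(q(0)*(-16))*71 = ((4*0²)*(-16))*71 = ((4*0)*(-16))*71 = (0*(-16))*71 = 0*71 = 0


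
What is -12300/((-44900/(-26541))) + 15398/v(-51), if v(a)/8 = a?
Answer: -669423623/91596 ≈ -7308.4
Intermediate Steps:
v(a) = 8*a
-12300/((-44900/(-26541))) + 15398/v(-51) = -12300/((-44900/(-26541))) + 15398/((8*(-51))) = -12300/((-44900*(-1/26541))) + 15398/(-408) = -12300/44900/26541 + 15398*(-1/408) = -12300*26541/44900 - 7699/204 = -3264543/449 - 7699/204 = -669423623/91596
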